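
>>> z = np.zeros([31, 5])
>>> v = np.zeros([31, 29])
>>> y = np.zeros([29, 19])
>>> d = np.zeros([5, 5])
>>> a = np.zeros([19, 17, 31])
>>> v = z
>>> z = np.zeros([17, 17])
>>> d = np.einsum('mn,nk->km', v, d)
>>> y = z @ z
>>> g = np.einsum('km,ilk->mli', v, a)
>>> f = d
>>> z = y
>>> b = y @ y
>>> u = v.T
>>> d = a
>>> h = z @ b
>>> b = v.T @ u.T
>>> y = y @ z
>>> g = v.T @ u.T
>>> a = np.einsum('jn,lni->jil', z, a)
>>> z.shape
(17, 17)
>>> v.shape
(31, 5)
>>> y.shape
(17, 17)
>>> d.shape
(19, 17, 31)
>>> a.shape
(17, 31, 19)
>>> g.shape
(5, 5)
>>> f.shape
(5, 31)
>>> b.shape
(5, 5)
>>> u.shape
(5, 31)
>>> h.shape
(17, 17)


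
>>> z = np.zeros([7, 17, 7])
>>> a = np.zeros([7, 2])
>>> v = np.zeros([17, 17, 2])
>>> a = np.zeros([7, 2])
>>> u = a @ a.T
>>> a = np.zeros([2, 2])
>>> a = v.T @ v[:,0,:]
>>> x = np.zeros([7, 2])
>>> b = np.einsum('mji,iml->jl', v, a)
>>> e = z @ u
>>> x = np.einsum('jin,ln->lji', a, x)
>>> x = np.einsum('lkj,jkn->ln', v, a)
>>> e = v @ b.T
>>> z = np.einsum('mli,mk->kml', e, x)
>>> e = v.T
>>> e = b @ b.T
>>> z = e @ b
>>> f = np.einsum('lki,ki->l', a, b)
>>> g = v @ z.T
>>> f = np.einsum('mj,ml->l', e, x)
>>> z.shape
(17, 2)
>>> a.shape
(2, 17, 2)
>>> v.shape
(17, 17, 2)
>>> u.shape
(7, 7)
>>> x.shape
(17, 2)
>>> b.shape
(17, 2)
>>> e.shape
(17, 17)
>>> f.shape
(2,)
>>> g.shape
(17, 17, 17)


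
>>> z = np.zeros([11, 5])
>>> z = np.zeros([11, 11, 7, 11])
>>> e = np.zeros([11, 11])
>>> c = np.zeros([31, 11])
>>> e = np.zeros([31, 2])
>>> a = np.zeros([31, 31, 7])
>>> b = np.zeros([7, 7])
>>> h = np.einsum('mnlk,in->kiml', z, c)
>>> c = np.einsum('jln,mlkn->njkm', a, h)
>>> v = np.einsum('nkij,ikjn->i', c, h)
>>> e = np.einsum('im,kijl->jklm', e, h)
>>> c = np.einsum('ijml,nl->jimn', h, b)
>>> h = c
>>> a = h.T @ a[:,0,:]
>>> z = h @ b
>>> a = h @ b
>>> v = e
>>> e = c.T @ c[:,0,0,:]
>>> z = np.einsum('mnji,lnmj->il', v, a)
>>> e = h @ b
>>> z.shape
(2, 31)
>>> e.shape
(31, 11, 11, 7)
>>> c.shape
(31, 11, 11, 7)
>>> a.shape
(31, 11, 11, 7)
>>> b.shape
(7, 7)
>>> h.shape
(31, 11, 11, 7)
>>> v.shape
(11, 11, 7, 2)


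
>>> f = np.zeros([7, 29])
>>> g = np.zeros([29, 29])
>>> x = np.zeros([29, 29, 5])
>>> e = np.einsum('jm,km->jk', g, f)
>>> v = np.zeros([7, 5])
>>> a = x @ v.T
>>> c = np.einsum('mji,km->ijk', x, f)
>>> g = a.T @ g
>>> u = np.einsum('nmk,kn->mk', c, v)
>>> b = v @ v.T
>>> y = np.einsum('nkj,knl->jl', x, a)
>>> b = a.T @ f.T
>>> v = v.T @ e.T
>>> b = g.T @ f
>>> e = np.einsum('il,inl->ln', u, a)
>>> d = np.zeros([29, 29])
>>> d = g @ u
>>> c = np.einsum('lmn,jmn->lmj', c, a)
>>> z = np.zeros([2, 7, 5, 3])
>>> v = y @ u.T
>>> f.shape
(7, 29)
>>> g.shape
(7, 29, 29)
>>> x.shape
(29, 29, 5)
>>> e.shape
(7, 29)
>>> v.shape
(5, 29)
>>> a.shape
(29, 29, 7)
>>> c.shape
(5, 29, 29)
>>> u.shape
(29, 7)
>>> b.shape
(29, 29, 29)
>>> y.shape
(5, 7)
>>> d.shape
(7, 29, 7)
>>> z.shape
(2, 7, 5, 3)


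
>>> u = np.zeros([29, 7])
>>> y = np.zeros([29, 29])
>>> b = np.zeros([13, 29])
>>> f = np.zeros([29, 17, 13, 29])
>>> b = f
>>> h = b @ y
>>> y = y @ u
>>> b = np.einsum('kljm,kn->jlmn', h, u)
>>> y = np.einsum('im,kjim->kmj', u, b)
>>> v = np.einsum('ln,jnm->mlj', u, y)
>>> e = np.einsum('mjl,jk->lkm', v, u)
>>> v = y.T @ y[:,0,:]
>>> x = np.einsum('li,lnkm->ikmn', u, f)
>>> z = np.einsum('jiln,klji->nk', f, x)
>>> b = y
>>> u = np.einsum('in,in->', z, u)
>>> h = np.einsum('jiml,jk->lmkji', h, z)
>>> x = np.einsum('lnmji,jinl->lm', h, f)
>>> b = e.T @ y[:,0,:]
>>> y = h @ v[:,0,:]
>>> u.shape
()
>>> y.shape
(29, 13, 7, 29, 17)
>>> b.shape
(17, 7, 17)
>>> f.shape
(29, 17, 13, 29)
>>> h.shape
(29, 13, 7, 29, 17)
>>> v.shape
(17, 7, 17)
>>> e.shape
(13, 7, 17)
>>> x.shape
(29, 7)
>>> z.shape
(29, 7)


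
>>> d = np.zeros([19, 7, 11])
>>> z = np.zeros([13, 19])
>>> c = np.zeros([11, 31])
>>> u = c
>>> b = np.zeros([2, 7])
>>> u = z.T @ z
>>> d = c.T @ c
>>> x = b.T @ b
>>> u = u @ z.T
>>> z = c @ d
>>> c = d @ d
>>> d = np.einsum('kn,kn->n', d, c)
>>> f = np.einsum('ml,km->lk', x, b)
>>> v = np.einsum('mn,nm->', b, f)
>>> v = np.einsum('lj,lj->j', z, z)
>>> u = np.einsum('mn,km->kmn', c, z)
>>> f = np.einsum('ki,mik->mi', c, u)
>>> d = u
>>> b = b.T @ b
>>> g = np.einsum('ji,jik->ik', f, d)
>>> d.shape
(11, 31, 31)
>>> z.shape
(11, 31)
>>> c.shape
(31, 31)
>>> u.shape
(11, 31, 31)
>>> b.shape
(7, 7)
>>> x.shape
(7, 7)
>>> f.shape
(11, 31)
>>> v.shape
(31,)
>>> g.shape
(31, 31)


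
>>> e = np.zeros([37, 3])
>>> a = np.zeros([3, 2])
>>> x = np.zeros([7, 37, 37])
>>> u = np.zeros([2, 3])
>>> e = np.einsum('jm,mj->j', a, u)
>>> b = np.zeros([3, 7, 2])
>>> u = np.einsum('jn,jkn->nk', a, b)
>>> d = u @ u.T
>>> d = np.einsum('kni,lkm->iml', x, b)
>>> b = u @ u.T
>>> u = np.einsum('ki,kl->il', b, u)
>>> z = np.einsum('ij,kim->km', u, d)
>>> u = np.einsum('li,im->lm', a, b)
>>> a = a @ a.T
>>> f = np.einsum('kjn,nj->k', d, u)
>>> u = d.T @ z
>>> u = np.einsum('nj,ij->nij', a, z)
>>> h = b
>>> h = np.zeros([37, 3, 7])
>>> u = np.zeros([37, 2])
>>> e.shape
(3,)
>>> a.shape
(3, 3)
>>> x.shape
(7, 37, 37)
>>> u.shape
(37, 2)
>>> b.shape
(2, 2)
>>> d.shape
(37, 2, 3)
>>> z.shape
(37, 3)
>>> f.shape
(37,)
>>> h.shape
(37, 3, 7)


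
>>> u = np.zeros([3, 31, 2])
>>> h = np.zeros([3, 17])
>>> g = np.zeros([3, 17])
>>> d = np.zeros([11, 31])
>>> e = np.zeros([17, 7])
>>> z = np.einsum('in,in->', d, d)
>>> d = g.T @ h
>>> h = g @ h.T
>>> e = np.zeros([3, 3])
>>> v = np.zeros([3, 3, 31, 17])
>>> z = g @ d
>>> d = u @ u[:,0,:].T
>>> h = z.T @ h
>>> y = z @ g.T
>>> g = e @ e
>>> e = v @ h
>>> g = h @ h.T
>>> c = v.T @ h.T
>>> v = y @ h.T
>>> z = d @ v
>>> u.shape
(3, 31, 2)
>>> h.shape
(17, 3)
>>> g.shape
(17, 17)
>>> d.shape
(3, 31, 3)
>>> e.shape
(3, 3, 31, 3)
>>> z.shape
(3, 31, 17)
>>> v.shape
(3, 17)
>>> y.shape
(3, 3)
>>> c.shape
(17, 31, 3, 17)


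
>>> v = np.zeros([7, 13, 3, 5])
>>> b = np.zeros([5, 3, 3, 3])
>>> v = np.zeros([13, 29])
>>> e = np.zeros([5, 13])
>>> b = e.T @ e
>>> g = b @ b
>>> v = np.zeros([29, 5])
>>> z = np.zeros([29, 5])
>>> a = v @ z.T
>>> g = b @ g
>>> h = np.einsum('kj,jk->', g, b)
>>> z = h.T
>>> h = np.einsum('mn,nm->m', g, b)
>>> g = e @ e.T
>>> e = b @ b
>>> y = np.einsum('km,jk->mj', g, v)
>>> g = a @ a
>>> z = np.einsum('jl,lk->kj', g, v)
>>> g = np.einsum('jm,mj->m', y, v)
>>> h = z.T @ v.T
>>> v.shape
(29, 5)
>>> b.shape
(13, 13)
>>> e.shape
(13, 13)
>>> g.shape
(29,)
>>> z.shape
(5, 29)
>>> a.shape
(29, 29)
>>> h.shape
(29, 29)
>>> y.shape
(5, 29)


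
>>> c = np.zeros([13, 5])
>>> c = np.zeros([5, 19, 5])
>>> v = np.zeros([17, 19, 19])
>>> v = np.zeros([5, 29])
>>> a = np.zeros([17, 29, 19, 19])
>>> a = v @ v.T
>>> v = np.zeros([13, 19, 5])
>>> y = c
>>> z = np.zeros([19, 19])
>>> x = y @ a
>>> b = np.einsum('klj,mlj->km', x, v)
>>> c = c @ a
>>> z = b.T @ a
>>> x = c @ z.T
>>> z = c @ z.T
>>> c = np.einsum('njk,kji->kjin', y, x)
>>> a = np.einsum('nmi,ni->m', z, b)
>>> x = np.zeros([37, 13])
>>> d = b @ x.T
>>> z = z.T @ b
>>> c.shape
(5, 19, 13, 5)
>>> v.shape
(13, 19, 5)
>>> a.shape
(19,)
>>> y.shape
(5, 19, 5)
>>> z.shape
(13, 19, 13)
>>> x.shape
(37, 13)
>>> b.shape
(5, 13)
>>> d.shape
(5, 37)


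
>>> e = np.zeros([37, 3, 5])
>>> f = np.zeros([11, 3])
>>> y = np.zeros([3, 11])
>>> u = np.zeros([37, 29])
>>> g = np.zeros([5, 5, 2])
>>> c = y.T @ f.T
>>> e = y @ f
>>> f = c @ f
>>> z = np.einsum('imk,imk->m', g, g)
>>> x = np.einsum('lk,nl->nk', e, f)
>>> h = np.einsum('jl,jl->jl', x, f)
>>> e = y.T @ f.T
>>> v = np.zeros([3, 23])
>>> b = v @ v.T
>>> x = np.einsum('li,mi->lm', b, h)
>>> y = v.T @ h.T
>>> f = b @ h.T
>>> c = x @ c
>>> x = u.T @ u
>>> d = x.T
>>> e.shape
(11, 11)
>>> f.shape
(3, 11)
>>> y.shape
(23, 11)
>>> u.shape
(37, 29)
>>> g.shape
(5, 5, 2)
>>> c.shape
(3, 11)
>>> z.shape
(5,)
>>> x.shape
(29, 29)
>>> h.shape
(11, 3)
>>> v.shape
(3, 23)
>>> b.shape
(3, 3)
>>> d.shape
(29, 29)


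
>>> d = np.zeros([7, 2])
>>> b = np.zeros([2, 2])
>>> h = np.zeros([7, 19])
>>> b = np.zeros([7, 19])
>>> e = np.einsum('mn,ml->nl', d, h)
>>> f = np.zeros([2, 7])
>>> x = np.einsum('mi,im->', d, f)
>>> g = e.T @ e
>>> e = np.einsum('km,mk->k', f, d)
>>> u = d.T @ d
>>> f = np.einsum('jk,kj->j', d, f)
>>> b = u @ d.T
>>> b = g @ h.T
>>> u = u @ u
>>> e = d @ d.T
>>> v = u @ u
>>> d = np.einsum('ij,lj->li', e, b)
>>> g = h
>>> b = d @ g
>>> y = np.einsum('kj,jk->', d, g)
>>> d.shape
(19, 7)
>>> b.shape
(19, 19)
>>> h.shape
(7, 19)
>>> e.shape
(7, 7)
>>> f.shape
(7,)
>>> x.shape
()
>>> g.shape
(7, 19)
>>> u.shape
(2, 2)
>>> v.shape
(2, 2)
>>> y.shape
()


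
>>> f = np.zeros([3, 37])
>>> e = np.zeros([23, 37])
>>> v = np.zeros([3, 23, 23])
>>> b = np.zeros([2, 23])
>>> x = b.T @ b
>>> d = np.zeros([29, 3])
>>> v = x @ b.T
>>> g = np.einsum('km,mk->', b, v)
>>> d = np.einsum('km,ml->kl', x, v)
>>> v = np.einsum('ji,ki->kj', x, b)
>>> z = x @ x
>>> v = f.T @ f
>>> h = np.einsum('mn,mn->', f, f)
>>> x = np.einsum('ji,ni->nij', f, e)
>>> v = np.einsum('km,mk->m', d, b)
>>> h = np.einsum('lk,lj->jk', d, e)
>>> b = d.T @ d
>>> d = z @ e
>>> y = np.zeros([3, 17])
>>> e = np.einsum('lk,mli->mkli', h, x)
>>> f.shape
(3, 37)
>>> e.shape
(23, 2, 37, 3)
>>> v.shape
(2,)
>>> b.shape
(2, 2)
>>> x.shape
(23, 37, 3)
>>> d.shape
(23, 37)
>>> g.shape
()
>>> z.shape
(23, 23)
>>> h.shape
(37, 2)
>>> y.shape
(3, 17)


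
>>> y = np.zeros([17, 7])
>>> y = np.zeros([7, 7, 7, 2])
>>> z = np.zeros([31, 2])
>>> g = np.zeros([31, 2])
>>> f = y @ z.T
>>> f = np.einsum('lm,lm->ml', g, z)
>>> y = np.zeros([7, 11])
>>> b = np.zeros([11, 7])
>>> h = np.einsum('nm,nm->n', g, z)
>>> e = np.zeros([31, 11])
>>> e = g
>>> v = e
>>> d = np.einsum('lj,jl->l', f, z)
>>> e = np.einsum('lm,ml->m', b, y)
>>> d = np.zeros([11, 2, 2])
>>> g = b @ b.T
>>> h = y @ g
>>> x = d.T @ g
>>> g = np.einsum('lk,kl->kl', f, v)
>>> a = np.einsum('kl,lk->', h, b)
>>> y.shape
(7, 11)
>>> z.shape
(31, 2)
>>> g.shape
(31, 2)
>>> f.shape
(2, 31)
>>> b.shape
(11, 7)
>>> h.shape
(7, 11)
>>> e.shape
(7,)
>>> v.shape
(31, 2)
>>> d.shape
(11, 2, 2)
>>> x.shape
(2, 2, 11)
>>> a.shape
()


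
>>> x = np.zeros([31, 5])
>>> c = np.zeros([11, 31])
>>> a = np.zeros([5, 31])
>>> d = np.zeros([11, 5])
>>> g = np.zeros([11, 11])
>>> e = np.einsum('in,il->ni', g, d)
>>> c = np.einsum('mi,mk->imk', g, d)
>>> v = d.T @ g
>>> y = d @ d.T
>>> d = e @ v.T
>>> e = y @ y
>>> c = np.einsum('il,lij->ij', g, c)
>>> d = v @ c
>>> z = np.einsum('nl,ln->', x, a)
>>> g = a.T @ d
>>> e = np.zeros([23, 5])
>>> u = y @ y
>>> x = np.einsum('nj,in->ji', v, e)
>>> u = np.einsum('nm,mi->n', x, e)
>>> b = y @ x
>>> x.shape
(11, 23)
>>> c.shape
(11, 5)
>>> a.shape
(5, 31)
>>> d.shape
(5, 5)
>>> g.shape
(31, 5)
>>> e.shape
(23, 5)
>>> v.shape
(5, 11)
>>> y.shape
(11, 11)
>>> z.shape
()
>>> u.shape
(11,)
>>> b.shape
(11, 23)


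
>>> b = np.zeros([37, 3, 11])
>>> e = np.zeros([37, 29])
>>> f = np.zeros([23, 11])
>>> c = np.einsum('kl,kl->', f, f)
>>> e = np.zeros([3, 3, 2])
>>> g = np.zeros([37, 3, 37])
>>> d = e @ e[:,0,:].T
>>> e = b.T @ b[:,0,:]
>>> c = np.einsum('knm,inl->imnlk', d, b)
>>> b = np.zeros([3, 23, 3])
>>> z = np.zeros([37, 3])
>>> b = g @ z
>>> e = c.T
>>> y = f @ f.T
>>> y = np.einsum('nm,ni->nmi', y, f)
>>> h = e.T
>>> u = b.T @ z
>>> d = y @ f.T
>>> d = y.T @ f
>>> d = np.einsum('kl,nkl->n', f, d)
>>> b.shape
(37, 3, 3)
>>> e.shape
(3, 11, 3, 3, 37)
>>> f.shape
(23, 11)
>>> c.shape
(37, 3, 3, 11, 3)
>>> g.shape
(37, 3, 37)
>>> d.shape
(11,)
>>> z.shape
(37, 3)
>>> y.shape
(23, 23, 11)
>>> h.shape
(37, 3, 3, 11, 3)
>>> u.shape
(3, 3, 3)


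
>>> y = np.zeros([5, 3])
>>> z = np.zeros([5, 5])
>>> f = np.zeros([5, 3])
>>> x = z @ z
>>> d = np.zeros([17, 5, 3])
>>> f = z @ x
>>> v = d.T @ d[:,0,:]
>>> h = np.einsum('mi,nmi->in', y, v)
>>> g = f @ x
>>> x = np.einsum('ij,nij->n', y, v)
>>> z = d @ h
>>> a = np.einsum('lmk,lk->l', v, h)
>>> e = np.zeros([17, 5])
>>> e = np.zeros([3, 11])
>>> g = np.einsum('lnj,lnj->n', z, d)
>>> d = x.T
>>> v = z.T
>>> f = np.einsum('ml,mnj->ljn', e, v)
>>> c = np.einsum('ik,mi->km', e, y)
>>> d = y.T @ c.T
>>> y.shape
(5, 3)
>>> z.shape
(17, 5, 3)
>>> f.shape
(11, 17, 5)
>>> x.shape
(3,)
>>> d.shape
(3, 11)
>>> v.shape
(3, 5, 17)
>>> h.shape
(3, 3)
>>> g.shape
(5,)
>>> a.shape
(3,)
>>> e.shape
(3, 11)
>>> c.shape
(11, 5)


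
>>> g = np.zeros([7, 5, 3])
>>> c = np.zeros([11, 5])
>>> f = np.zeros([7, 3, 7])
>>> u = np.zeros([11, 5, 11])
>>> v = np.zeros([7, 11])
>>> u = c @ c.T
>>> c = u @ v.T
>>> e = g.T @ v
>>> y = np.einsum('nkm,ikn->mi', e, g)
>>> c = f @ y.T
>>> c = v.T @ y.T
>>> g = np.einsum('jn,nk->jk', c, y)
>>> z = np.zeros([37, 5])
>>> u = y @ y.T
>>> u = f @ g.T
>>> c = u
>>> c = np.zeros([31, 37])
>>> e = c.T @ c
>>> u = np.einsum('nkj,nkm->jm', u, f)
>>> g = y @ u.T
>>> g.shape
(11, 11)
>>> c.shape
(31, 37)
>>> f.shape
(7, 3, 7)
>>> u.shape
(11, 7)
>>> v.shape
(7, 11)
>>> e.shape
(37, 37)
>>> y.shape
(11, 7)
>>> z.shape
(37, 5)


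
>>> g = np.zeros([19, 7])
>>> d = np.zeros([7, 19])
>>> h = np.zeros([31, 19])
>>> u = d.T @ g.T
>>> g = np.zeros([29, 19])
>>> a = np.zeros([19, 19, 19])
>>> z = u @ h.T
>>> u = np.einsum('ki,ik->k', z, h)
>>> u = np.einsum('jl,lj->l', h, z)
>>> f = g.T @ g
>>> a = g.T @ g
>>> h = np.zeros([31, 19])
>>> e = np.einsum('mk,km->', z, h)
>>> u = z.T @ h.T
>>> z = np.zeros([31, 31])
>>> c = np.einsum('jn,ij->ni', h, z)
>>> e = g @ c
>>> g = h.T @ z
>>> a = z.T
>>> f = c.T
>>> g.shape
(19, 31)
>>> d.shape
(7, 19)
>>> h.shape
(31, 19)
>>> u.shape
(31, 31)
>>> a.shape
(31, 31)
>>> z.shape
(31, 31)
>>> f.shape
(31, 19)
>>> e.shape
(29, 31)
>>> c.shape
(19, 31)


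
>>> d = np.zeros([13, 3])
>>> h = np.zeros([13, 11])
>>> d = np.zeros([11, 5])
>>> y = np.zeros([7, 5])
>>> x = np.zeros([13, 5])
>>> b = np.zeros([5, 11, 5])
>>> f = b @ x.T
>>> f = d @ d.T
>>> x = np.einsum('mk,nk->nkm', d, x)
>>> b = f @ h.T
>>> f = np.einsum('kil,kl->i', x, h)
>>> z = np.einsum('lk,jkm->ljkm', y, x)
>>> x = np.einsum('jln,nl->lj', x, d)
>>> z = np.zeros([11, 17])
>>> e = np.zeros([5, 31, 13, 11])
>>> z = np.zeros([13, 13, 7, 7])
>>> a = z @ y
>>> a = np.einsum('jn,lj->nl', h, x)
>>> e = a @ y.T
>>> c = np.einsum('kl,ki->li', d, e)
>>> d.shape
(11, 5)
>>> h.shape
(13, 11)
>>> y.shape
(7, 5)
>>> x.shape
(5, 13)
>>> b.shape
(11, 13)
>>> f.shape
(5,)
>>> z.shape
(13, 13, 7, 7)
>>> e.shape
(11, 7)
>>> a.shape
(11, 5)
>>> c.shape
(5, 7)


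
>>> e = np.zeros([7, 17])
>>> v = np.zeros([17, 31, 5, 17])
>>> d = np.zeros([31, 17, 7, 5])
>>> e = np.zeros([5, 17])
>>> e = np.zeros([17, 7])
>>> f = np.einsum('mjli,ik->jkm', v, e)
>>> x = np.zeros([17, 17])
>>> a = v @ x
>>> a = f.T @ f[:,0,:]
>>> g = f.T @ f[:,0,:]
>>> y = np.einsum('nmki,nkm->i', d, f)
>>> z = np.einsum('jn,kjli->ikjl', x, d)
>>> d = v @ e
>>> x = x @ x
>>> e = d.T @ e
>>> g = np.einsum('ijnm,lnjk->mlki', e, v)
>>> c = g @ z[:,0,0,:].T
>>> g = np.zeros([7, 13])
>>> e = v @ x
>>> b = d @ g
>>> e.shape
(17, 31, 5, 17)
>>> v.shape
(17, 31, 5, 17)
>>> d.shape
(17, 31, 5, 7)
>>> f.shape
(31, 7, 17)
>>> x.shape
(17, 17)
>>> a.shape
(17, 7, 17)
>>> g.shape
(7, 13)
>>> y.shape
(5,)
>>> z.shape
(5, 31, 17, 7)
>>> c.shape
(7, 17, 17, 5)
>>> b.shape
(17, 31, 5, 13)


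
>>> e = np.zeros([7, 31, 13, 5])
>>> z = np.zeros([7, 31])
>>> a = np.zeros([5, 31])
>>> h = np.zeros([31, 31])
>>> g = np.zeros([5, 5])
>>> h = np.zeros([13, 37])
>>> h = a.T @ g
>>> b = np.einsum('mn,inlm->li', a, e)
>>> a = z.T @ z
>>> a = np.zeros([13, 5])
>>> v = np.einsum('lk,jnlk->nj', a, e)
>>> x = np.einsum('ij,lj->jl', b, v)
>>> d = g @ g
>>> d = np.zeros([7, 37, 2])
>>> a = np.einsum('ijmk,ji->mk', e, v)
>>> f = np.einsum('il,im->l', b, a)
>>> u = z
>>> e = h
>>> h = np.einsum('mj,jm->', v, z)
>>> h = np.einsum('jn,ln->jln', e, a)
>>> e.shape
(31, 5)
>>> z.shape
(7, 31)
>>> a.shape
(13, 5)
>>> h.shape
(31, 13, 5)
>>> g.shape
(5, 5)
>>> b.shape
(13, 7)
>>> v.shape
(31, 7)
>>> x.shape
(7, 31)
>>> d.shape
(7, 37, 2)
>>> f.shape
(7,)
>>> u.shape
(7, 31)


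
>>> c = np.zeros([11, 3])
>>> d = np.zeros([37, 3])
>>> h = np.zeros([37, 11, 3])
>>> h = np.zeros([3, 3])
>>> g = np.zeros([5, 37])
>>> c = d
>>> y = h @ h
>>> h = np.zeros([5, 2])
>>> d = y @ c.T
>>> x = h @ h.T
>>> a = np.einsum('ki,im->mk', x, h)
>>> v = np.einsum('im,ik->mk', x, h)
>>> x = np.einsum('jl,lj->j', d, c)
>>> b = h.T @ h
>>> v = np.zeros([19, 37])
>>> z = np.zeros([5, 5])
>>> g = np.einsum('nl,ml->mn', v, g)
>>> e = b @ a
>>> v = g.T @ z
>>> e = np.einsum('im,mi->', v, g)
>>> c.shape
(37, 3)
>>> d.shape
(3, 37)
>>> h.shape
(5, 2)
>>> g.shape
(5, 19)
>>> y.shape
(3, 3)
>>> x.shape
(3,)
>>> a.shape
(2, 5)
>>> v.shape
(19, 5)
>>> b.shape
(2, 2)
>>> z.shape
(5, 5)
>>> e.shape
()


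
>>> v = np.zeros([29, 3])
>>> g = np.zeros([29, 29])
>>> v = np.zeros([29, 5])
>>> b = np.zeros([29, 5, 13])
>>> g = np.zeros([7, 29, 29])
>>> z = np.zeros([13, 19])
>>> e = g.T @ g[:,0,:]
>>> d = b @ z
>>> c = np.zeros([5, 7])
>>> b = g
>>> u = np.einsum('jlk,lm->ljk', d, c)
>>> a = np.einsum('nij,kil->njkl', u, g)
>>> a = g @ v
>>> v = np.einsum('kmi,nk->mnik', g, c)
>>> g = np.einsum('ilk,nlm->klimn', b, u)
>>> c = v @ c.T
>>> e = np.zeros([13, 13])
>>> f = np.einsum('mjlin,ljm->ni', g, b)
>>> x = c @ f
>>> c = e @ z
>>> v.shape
(29, 5, 29, 7)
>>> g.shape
(29, 29, 7, 19, 5)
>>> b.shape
(7, 29, 29)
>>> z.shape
(13, 19)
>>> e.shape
(13, 13)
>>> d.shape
(29, 5, 19)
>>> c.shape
(13, 19)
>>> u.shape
(5, 29, 19)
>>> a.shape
(7, 29, 5)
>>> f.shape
(5, 19)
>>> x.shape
(29, 5, 29, 19)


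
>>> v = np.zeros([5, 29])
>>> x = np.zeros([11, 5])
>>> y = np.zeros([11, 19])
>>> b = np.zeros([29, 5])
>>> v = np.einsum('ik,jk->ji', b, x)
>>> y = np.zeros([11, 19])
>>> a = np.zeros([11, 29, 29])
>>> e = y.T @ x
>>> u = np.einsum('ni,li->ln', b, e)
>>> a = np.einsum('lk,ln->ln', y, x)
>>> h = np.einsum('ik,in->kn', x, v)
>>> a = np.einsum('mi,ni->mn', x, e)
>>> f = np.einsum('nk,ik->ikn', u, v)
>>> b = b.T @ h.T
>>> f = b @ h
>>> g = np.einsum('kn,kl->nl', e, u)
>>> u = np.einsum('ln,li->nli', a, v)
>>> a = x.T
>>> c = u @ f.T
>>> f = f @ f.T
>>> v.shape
(11, 29)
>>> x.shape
(11, 5)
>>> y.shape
(11, 19)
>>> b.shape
(5, 5)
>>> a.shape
(5, 11)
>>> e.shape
(19, 5)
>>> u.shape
(19, 11, 29)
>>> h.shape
(5, 29)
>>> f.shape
(5, 5)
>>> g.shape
(5, 29)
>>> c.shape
(19, 11, 5)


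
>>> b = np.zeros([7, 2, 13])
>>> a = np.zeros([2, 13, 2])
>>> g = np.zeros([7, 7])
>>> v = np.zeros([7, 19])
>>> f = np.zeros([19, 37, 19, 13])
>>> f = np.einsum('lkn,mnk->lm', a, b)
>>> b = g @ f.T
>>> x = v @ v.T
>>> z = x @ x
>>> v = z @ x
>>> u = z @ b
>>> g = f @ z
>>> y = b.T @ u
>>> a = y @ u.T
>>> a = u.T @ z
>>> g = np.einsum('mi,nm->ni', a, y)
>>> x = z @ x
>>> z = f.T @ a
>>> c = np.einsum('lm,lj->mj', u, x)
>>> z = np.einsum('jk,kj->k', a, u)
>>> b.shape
(7, 2)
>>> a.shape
(2, 7)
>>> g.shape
(2, 7)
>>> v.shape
(7, 7)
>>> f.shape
(2, 7)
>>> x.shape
(7, 7)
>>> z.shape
(7,)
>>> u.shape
(7, 2)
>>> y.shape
(2, 2)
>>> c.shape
(2, 7)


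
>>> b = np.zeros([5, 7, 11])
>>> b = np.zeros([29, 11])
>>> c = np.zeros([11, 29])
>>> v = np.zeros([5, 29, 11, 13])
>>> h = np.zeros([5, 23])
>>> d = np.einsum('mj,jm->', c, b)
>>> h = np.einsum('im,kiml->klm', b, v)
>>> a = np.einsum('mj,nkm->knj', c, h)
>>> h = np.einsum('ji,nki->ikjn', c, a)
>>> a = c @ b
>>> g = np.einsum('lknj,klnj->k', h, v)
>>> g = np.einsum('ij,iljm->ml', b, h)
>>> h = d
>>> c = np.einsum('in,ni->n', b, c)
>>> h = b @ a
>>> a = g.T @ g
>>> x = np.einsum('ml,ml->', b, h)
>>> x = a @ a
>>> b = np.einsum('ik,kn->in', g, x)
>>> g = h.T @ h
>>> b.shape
(13, 5)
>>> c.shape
(11,)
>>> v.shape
(5, 29, 11, 13)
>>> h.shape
(29, 11)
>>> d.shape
()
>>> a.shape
(5, 5)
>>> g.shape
(11, 11)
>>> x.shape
(5, 5)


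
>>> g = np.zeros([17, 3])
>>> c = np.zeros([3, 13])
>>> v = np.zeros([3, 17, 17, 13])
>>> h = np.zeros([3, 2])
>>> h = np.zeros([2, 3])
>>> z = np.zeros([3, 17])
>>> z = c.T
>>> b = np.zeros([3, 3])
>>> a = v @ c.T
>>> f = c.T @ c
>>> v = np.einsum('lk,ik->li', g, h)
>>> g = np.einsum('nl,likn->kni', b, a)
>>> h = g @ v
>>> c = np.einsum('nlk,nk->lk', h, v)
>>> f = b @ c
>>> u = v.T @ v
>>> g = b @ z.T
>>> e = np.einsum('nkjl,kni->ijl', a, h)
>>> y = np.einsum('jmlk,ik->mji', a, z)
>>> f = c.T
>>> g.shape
(3, 13)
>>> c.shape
(3, 2)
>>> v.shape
(17, 2)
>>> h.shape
(17, 3, 2)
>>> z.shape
(13, 3)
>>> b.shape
(3, 3)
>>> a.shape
(3, 17, 17, 3)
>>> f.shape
(2, 3)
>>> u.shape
(2, 2)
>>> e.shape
(2, 17, 3)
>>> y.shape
(17, 3, 13)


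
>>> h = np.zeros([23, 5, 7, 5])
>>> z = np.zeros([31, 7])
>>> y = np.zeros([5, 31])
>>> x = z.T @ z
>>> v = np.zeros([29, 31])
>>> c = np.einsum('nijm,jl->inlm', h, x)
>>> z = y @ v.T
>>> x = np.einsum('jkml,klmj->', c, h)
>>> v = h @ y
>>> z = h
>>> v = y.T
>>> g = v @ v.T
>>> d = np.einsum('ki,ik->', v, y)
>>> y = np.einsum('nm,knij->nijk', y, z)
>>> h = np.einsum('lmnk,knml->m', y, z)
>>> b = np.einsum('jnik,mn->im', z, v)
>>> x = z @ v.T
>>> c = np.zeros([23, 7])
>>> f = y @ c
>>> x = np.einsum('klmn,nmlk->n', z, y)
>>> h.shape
(7,)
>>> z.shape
(23, 5, 7, 5)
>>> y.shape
(5, 7, 5, 23)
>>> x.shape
(5,)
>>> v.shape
(31, 5)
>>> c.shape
(23, 7)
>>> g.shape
(31, 31)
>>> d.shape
()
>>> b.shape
(7, 31)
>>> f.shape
(5, 7, 5, 7)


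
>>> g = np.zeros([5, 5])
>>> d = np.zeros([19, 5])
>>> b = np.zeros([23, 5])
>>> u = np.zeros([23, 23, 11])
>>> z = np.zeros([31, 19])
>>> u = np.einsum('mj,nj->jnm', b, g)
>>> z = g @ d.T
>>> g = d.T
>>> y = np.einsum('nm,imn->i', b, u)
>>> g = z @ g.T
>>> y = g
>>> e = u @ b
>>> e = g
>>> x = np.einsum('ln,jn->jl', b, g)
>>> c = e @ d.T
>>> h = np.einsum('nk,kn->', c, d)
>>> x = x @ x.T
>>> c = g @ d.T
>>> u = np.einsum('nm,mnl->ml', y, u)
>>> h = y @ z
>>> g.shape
(5, 5)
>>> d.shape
(19, 5)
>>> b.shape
(23, 5)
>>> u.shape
(5, 23)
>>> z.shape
(5, 19)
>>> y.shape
(5, 5)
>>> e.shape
(5, 5)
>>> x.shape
(5, 5)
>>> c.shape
(5, 19)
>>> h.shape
(5, 19)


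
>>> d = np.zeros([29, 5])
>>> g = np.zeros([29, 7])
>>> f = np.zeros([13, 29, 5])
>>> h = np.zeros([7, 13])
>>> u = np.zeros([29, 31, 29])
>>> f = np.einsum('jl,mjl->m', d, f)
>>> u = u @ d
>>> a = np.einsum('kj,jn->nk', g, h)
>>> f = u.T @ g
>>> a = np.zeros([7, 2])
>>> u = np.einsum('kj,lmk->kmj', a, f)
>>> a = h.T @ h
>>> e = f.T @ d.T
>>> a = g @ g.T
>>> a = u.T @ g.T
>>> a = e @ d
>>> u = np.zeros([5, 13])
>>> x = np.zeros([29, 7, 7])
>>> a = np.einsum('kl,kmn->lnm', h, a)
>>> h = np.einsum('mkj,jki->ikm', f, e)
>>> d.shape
(29, 5)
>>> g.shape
(29, 7)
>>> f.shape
(5, 31, 7)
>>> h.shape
(29, 31, 5)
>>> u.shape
(5, 13)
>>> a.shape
(13, 5, 31)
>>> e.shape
(7, 31, 29)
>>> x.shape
(29, 7, 7)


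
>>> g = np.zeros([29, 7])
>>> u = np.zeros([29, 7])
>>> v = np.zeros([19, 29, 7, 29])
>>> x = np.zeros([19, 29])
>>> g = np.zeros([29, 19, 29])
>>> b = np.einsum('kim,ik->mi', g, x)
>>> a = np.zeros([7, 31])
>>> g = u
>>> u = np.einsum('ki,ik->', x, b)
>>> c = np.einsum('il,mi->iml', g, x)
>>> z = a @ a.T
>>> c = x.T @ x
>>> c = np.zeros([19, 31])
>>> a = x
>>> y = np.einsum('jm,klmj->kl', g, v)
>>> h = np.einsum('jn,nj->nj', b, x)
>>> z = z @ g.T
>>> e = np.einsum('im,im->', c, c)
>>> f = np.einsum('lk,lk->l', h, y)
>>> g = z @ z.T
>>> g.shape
(7, 7)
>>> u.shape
()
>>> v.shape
(19, 29, 7, 29)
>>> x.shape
(19, 29)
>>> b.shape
(29, 19)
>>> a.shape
(19, 29)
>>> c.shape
(19, 31)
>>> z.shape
(7, 29)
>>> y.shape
(19, 29)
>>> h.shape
(19, 29)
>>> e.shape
()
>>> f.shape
(19,)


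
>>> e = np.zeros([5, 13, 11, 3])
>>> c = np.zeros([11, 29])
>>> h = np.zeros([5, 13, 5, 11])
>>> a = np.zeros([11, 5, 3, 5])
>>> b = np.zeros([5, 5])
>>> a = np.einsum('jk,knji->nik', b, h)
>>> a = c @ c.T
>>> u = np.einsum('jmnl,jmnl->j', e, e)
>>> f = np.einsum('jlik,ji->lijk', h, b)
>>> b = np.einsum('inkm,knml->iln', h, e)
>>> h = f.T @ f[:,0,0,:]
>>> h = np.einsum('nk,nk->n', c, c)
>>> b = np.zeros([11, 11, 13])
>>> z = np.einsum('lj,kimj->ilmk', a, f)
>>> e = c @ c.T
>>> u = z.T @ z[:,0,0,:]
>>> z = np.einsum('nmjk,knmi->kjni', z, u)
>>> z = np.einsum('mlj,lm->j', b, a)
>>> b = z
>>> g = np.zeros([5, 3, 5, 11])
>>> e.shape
(11, 11)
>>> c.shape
(11, 29)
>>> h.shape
(11,)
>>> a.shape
(11, 11)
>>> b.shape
(13,)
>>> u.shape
(13, 5, 11, 13)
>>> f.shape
(13, 5, 5, 11)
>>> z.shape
(13,)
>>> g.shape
(5, 3, 5, 11)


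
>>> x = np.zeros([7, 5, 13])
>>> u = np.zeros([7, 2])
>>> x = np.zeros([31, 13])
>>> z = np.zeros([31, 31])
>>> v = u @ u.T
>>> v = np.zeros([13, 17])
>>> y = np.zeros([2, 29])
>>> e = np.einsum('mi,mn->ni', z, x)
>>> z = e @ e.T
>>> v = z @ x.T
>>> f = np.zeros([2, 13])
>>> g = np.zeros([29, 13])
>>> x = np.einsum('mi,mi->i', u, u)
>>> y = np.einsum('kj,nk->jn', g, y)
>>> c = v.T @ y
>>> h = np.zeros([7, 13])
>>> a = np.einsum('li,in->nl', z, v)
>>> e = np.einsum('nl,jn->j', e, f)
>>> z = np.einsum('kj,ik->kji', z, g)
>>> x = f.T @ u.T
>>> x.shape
(13, 7)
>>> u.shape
(7, 2)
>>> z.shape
(13, 13, 29)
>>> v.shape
(13, 31)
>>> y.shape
(13, 2)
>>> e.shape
(2,)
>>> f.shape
(2, 13)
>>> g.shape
(29, 13)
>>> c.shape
(31, 2)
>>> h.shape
(7, 13)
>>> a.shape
(31, 13)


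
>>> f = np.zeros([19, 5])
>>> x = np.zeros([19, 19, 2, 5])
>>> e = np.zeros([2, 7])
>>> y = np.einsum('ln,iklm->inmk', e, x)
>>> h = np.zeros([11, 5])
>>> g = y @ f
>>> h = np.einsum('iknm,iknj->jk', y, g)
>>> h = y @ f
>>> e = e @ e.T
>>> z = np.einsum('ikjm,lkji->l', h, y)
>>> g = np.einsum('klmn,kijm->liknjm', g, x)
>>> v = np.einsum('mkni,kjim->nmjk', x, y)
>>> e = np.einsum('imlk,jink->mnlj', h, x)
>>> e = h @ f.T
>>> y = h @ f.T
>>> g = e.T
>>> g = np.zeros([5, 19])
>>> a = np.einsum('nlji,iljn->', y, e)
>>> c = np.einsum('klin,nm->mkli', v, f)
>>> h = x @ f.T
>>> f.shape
(19, 5)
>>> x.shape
(19, 19, 2, 5)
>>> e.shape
(19, 7, 5, 19)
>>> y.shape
(19, 7, 5, 19)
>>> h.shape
(19, 19, 2, 19)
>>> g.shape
(5, 19)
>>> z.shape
(19,)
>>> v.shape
(2, 19, 7, 19)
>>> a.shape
()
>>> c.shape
(5, 2, 19, 7)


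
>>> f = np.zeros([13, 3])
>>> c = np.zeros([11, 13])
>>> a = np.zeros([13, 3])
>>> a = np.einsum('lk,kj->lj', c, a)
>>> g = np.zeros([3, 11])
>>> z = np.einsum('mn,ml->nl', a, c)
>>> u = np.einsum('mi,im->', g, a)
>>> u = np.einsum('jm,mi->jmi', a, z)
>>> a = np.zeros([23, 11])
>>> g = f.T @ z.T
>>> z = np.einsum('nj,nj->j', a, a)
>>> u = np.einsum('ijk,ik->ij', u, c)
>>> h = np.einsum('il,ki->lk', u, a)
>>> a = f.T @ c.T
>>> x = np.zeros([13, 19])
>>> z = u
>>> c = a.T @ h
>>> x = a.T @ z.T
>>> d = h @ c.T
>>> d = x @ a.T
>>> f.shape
(13, 3)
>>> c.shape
(11, 23)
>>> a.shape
(3, 11)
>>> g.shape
(3, 3)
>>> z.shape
(11, 3)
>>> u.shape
(11, 3)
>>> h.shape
(3, 23)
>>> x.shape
(11, 11)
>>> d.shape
(11, 3)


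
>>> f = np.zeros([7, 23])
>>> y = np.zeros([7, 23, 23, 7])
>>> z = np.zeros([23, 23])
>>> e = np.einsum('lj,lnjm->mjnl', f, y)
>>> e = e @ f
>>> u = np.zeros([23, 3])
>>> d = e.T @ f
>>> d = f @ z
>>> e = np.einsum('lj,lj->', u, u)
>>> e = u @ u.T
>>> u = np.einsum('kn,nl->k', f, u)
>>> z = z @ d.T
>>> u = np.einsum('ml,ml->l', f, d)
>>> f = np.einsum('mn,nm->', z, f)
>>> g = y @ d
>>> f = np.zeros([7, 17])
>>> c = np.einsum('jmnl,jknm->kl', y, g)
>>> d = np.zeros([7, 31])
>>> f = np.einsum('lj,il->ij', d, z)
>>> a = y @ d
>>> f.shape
(23, 31)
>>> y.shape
(7, 23, 23, 7)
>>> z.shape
(23, 7)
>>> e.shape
(23, 23)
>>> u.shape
(23,)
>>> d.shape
(7, 31)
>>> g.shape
(7, 23, 23, 23)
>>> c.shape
(23, 7)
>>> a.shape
(7, 23, 23, 31)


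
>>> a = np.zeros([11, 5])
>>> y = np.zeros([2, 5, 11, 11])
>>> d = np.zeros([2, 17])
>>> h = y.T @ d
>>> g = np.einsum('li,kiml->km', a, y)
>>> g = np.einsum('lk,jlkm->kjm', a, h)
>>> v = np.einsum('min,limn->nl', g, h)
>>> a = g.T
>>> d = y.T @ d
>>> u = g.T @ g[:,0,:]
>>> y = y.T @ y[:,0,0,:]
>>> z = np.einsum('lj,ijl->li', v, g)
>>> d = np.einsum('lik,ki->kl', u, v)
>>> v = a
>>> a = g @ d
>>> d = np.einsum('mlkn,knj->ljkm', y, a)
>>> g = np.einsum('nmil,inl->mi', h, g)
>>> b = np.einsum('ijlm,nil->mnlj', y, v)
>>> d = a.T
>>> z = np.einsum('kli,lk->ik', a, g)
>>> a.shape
(5, 11, 17)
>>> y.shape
(11, 11, 5, 11)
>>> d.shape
(17, 11, 5)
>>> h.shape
(11, 11, 5, 17)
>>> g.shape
(11, 5)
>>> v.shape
(17, 11, 5)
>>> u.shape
(17, 11, 17)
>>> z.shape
(17, 5)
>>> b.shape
(11, 17, 5, 11)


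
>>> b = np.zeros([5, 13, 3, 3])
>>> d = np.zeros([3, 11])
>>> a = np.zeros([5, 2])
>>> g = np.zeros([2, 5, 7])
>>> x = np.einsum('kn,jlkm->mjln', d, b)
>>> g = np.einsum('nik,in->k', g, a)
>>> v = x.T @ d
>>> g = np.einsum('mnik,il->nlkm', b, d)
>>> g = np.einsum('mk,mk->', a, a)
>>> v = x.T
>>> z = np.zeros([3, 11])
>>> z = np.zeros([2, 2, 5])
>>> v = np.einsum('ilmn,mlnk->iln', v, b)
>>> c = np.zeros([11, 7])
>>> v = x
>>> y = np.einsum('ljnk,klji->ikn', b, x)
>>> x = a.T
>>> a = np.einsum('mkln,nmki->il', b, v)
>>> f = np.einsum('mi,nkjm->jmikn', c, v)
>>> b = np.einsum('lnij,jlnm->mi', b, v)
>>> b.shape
(11, 3)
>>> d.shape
(3, 11)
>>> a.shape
(11, 3)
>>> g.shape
()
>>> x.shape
(2, 5)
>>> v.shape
(3, 5, 13, 11)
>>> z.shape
(2, 2, 5)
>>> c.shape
(11, 7)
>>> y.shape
(11, 3, 3)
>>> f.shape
(13, 11, 7, 5, 3)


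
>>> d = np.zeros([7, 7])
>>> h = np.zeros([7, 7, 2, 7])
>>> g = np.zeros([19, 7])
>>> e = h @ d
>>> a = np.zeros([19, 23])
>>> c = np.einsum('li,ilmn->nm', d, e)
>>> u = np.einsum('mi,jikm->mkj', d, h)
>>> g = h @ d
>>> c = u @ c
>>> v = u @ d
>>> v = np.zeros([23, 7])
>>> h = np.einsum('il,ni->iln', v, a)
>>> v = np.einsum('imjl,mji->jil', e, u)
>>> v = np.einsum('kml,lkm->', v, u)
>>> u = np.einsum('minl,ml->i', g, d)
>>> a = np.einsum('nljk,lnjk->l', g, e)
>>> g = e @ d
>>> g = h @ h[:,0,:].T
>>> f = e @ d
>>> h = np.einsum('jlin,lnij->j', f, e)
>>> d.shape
(7, 7)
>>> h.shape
(7,)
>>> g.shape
(23, 7, 23)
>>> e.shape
(7, 7, 2, 7)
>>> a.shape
(7,)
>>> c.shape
(7, 2, 2)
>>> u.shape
(7,)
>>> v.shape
()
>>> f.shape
(7, 7, 2, 7)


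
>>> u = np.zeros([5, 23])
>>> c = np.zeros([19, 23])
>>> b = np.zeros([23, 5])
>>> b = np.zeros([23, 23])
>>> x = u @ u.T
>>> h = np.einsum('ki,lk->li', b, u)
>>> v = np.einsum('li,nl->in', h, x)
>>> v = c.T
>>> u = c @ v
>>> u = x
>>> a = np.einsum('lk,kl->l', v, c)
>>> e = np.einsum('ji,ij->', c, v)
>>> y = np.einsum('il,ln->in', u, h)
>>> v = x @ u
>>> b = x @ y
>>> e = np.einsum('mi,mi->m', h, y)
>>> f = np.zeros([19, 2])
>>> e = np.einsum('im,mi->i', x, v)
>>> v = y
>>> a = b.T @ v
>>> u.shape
(5, 5)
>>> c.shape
(19, 23)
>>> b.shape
(5, 23)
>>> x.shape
(5, 5)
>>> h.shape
(5, 23)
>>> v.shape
(5, 23)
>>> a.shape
(23, 23)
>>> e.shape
(5,)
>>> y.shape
(5, 23)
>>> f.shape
(19, 2)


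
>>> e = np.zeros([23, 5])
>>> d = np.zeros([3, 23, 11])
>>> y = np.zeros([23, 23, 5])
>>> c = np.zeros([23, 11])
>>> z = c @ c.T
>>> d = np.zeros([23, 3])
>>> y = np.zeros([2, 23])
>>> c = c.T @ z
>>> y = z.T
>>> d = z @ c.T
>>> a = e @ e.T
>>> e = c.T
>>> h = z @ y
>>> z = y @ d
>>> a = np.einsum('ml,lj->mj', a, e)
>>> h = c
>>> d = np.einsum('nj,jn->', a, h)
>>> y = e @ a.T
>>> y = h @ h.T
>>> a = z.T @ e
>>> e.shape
(23, 11)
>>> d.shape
()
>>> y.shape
(11, 11)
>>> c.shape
(11, 23)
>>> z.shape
(23, 11)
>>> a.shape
(11, 11)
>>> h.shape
(11, 23)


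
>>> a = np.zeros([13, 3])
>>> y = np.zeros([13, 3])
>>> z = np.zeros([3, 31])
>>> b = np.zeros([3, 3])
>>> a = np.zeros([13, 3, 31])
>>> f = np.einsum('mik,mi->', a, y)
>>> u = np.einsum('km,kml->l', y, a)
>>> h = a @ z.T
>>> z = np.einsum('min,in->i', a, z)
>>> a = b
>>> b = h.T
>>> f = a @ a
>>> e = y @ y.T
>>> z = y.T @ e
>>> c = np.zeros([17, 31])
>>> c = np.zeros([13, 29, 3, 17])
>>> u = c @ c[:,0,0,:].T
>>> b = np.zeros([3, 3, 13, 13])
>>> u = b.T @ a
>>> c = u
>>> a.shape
(3, 3)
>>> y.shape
(13, 3)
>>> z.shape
(3, 13)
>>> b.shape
(3, 3, 13, 13)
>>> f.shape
(3, 3)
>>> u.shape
(13, 13, 3, 3)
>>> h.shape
(13, 3, 3)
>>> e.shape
(13, 13)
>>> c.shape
(13, 13, 3, 3)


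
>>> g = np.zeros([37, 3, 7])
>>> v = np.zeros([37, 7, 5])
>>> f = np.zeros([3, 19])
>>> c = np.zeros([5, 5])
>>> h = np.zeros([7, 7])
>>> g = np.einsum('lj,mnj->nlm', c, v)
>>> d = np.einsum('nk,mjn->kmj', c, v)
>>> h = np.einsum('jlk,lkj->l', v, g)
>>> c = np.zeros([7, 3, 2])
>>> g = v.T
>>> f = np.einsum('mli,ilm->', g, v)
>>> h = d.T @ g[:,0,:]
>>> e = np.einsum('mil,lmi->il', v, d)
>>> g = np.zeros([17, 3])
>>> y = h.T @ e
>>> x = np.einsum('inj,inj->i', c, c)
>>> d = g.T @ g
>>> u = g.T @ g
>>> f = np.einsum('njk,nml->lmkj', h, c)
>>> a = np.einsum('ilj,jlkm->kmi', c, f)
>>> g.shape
(17, 3)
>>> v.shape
(37, 7, 5)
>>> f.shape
(2, 3, 37, 37)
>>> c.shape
(7, 3, 2)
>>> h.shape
(7, 37, 37)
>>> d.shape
(3, 3)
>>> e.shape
(7, 5)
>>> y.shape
(37, 37, 5)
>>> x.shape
(7,)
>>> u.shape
(3, 3)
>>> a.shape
(37, 37, 7)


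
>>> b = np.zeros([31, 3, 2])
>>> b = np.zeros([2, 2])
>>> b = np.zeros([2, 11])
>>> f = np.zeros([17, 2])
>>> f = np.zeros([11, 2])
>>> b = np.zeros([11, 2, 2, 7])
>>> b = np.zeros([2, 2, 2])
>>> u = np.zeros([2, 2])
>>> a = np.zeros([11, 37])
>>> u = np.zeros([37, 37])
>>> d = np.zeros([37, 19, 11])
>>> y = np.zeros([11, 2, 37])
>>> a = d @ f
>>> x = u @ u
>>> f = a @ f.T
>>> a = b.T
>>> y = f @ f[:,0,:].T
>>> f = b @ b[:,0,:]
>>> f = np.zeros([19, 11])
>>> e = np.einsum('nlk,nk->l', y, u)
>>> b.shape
(2, 2, 2)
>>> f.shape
(19, 11)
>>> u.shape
(37, 37)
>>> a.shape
(2, 2, 2)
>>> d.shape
(37, 19, 11)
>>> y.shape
(37, 19, 37)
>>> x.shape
(37, 37)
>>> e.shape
(19,)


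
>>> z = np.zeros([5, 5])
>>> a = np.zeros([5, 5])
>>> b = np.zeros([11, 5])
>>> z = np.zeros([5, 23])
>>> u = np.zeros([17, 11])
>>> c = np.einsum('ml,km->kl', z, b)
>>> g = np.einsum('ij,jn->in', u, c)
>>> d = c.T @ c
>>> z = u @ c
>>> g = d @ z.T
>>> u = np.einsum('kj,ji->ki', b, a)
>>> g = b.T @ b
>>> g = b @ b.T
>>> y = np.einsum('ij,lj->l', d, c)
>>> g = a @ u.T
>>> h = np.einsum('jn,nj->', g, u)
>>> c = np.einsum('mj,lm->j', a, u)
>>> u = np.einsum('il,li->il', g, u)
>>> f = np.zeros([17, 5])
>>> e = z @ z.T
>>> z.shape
(17, 23)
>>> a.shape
(5, 5)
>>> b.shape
(11, 5)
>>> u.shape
(5, 11)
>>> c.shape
(5,)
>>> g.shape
(5, 11)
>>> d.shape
(23, 23)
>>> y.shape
(11,)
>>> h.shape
()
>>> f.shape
(17, 5)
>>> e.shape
(17, 17)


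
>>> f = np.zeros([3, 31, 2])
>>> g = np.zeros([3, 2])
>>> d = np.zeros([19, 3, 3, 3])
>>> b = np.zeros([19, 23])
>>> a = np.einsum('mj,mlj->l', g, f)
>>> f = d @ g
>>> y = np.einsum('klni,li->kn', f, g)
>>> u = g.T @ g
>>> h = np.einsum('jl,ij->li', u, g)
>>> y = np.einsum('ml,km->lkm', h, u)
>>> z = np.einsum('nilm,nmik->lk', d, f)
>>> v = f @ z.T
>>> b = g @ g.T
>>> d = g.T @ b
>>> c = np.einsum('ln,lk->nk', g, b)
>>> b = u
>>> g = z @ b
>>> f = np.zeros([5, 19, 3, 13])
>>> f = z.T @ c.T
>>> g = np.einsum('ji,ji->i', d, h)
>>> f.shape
(2, 2)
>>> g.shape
(3,)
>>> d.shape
(2, 3)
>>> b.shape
(2, 2)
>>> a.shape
(31,)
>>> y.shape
(3, 2, 2)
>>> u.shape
(2, 2)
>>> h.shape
(2, 3)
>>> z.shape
(3, 2)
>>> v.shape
(19, 3, 3, 3)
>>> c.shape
(2, 3)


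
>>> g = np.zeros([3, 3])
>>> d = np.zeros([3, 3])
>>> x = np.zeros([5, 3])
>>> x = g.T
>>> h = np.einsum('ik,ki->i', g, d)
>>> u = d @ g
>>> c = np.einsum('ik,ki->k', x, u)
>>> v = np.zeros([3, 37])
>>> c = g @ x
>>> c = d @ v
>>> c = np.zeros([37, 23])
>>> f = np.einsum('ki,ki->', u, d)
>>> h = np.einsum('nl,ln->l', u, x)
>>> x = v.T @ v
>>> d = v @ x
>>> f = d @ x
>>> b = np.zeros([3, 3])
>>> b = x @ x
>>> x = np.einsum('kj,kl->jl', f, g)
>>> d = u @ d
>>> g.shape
(3, 3)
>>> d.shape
(3, 37)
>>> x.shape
(37, 3)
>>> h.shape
(3,)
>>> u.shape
(3, 3)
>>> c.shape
(37, 23)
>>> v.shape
(3, 37)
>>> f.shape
(3, 37)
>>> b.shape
(37, 37)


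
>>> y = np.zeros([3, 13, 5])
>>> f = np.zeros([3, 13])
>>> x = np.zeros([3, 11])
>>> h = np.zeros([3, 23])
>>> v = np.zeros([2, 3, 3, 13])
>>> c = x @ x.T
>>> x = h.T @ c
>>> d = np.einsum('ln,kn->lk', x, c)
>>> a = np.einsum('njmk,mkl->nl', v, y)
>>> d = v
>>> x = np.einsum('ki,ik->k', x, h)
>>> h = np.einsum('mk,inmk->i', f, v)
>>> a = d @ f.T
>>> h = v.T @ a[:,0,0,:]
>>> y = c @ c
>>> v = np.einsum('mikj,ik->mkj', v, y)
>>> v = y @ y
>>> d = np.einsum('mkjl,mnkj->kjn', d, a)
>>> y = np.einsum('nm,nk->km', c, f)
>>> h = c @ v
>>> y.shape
(13, 3)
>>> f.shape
(3, 13)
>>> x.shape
(23,)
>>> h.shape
(3, 3)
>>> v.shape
(3, 3)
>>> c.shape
(3, 3)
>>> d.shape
(3, 3, 3)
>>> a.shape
(2, 3, 3, 3)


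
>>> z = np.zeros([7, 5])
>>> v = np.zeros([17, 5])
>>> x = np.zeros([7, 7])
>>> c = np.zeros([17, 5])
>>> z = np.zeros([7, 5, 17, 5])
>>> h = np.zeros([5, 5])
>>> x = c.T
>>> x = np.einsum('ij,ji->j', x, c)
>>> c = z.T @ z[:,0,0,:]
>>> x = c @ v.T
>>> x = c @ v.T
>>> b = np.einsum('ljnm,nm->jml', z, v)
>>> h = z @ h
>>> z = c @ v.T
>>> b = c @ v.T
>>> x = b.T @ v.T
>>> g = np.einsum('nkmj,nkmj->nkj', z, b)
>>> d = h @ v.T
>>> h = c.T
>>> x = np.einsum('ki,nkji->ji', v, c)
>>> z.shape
(5, 17, 5, 17)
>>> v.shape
(17, 5)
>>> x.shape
(5, 5)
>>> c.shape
(5, 17, 5, 5)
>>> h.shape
(5, 5, 17, 5)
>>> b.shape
(5, 17, 5, 17)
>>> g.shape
(5, 17, 17)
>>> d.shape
(7, 5, 17, 17)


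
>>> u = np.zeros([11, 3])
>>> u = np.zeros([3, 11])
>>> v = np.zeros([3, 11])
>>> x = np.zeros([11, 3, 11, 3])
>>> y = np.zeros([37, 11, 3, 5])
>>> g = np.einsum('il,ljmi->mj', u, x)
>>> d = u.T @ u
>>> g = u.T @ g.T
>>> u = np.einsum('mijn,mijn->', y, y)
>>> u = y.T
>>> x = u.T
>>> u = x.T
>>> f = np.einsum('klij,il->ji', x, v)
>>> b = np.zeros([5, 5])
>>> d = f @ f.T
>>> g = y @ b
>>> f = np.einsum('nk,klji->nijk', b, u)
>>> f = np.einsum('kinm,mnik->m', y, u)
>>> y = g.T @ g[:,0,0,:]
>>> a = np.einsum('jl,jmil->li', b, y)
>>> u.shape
(5, 3, 11, 37)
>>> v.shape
(3, 11)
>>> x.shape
(37, 11, 3, 5)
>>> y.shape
(5, 3, 11, 5)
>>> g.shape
(37, 11, 3, 5)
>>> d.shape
(5, 5)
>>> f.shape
(5,)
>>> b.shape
(5, 5)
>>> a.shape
(5, 11)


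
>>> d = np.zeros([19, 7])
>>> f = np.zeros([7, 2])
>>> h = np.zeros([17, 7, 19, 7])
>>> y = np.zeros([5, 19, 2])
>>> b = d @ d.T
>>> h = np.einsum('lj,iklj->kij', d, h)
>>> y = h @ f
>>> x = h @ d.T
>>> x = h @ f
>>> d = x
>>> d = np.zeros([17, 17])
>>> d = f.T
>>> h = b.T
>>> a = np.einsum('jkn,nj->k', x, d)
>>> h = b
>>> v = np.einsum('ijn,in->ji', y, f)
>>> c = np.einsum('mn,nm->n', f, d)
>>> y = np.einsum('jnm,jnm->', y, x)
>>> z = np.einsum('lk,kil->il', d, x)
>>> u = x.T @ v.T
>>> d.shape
(2, 7)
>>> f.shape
(7, 2)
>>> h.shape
(19, 19)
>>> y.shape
()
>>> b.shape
(19, 19)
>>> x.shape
(7, 17, 2)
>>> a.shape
(17,)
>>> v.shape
(17, 7)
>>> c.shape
(2,)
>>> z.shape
(17, 2)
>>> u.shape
(2, 17, 17)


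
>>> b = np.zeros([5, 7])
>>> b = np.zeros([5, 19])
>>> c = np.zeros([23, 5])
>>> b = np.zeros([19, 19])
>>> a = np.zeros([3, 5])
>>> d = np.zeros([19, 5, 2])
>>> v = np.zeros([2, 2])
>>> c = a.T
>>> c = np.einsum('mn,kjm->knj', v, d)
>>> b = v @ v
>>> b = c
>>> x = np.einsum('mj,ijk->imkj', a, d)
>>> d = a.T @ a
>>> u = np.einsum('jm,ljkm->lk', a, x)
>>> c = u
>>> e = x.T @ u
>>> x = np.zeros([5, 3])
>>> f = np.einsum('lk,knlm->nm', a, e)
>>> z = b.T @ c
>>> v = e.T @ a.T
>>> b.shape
(19, 2, 5)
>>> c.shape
(19, 2)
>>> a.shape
(3, 5)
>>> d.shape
(5, 5)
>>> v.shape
(2, 3, 2, 3)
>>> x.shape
(5, 3)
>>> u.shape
(19, 2)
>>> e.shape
(5, 2, 3, 2)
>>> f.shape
(2, 2)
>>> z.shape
(5, 2, 2)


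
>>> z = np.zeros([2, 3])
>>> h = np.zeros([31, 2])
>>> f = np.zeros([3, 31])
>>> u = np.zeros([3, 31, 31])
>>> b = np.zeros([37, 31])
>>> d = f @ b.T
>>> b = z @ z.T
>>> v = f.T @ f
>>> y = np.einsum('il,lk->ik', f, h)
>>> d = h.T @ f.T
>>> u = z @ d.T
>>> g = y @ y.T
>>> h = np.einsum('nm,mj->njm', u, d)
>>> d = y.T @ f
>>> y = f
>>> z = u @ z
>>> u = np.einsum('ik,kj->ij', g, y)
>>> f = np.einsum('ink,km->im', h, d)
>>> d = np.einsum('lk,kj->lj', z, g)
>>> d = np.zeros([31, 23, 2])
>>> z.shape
(2, 3)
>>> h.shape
(2, 3, 2)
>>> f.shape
(2, 31)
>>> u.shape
(3, 31)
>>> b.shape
(2, 2)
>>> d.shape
(31, 23, 2)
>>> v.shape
(31, 31)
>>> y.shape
(3, 31)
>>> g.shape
(3, 3)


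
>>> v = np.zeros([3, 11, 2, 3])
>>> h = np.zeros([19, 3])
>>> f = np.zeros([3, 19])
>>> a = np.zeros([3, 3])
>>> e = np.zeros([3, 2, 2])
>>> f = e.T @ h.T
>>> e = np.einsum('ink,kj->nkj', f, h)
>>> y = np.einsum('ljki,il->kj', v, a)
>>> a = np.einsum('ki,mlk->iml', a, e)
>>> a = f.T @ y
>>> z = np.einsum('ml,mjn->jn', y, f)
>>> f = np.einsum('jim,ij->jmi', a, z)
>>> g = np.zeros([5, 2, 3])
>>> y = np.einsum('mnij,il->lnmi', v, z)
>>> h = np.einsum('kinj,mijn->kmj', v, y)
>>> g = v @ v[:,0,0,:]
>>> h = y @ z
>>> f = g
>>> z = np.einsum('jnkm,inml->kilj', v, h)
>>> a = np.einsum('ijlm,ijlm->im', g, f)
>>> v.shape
(3, 11, 2, 3)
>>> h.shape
(19, 11, 3, 19)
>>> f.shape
(3, 11, 2, 3)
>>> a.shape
(3, 3)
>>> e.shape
(2, 19, 3)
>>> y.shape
(19, 11, 3, 2)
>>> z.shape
(2, 19, 19, 3)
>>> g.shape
(3, 11, 2, 3)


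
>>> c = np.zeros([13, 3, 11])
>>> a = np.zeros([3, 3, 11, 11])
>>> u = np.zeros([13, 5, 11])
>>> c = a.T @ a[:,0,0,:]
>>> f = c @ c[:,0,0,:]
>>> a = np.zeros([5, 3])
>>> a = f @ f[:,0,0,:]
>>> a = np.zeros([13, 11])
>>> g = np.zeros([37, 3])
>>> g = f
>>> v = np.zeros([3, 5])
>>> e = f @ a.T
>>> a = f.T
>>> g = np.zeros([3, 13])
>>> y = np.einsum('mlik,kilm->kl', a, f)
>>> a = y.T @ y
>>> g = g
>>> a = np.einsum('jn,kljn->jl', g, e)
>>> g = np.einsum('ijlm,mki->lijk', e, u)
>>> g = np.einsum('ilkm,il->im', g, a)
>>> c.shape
(11, 11, 3, 11)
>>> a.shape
(3, 11)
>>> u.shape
(13, 5, 11)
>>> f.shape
(11, 11, 3, 11)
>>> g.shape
(3, 5)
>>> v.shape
(3, 5)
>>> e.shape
(11, 11, 3, 13)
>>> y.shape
(11, 3)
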